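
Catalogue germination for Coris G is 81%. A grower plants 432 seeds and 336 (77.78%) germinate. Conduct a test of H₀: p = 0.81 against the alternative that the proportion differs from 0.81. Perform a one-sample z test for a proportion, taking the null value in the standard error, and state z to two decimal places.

p̂ = 336/432 = 0.77778.
SE = √(p₀(1−p₀)/n) = √(0.1539/432) = 0.01887.
z = (0.77778 − 0.81)/0.01887 = -0.03222/0.01887 = -1.71.

z = -1.71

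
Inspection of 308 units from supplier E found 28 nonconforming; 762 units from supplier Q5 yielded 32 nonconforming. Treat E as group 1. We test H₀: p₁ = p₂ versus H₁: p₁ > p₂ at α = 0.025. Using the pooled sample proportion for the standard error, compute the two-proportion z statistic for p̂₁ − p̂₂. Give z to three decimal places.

z = 3.149

p̂₁ = 28/308 ≈ 0.090909, p̂₂ = 32/762 ≈ 0.041995.
Pooled p̂ = (28+32)/(308+762) = 60/1070 = 0.056075.
SE = √(p̂(1−p̂)(1/n₁+1/n₂)) = √(0.056075·0.943925·0.00455909) = √(0.000241314) = 0.015534.
z = (0.090909 − 0.041995)/0.015534 = 0.048914/0.015534 = 3.149.
p-value = P(Z > 3.149) ≈ 0.0008, so at α = 0.025 we reject H₀.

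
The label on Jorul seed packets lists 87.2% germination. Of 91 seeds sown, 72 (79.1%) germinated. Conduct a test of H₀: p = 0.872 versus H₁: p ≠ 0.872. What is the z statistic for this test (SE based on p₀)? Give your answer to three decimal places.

z = -2.307

p̂ = 72/91 = 0.79121.
SE = √(p₀(1−p₀)/n) = √(0.11162/91) = 0.03502.
z = (0.79121 − 0.872)/0.03502 = -0.08079/0.03502 = -2.307.
Two-sided p-value ≈ 2·Φ(−2.307) = 0.0211.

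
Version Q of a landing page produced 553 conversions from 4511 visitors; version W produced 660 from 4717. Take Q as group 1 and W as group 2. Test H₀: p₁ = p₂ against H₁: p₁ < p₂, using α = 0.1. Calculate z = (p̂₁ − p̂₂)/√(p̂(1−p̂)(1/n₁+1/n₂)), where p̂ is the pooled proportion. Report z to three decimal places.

z = -2.463

p̂₁ = 553/4511 ≈ 0.122589, p̂₂ = 660/4717 ≈ 0.139919.
Pooled p̂ = (553+660)/(4511+4717) = 1213/9228 = 0.131448.
SE = √(p̂(1−p̂)(1/n₁+1/n₂)) = √(0.131448·0.868552·0.000433679) = √(4.95129e-05) = 0.007037.
z = (0.122589 − 0.139919)/0.007037 = -0.017330/0.007037 = -2.463.
p-value = P(Z < -2.463) ≈ 0.0069. With α = 0.1, reject H₀.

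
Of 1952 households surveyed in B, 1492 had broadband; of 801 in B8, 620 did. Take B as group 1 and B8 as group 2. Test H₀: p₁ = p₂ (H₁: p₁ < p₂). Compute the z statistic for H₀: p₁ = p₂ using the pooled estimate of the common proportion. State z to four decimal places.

z = -0.5463

p̂₁ = 1492/1952 = 0.764344, p̂₂ = 620/801 = 0.774032.
Pooled p̂ = (1492+620)/(1952+801) = 2112/2753 = 0.767163.
SE = √(0.178624 × 0.00176073) = 0.017734.
z = (0.764344 − 0.774032)/0.017734 = -0.009688/0.017734 = -0.5463.
p-value = P(Z < -0.546) ≈ 0.2924.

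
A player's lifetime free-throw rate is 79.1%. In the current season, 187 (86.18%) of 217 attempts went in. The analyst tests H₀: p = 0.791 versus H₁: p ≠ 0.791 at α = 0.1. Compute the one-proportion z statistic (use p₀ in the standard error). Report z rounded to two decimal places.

z = 2.56

p̂ = 187/217 = 0.86175.
SE = √(p₀(1−p₀)/n) = √(0.16532/217) = 0.02760.
z = (0.86175 − 0.791)/0.02760 = 0.07075/0.02760 = 2.56.
p-value = 2·P(Z > 2.563) ≈ 0.0104, so at α = 0.1 we reject H₀.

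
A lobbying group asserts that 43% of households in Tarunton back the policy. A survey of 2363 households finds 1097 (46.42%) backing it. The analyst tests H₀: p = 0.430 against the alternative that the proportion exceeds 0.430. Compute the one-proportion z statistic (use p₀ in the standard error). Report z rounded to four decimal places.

p̂ = 1097/2363 = 0.4642404.
Under H₀, SE = √(0.43·0.57/2363) = √(0.000103724) = 0.0101845.
z = (0.4642404 − 0.43)/0.0101845 = 0.0342404/0.0101845 = 3.3620.

z = 3.3620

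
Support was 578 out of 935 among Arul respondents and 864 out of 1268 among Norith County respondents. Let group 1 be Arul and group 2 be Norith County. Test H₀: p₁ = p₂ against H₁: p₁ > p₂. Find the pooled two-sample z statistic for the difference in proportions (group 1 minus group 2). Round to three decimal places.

p̂₁ = 578/935 ≈ 0.618182, p̂₂ = 864/1268 ≈ 0.681388.
Pooled p̂ = (578+864)/(935+1268) = 1442/2203 = 0.654562.
SE = √(0.226111 × 0.00185816) = 0.020498.
z = (0.618182 − 0.681388)/0.020498 = -0.063206/0.020498 = -3.084.
p-value = P(Z > -3.084) ≈ 0.9990.

z = -3.084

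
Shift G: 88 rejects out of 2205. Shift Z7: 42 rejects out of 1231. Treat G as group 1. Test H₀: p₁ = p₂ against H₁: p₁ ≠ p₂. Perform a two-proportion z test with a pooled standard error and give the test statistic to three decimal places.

p̂₁ = 88/2205 = 0.03991, p̂₂ = 42/1231 = 0.03412.
Pooled p̂ = (88+42)/(2205+1231) = 130/3436 = 0.03783.
SE = √(0.0364032 × 0.00126586) = 0.00679.
z = (0.03991 − 0.03412)/0.00679 = 0.00579/0.00679 = 0.853.
p-value = 2·P(Z > 0.853) ≈ 0.3936.

z = 0.853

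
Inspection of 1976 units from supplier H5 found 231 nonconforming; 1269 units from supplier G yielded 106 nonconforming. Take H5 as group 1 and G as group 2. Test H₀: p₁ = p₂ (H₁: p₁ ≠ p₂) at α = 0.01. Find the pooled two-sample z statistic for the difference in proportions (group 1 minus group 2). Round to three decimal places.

z = 3.041

p̂₁ = 231/1976 ≈ 0.116903, p̂₂ = 106/1269 ≈ 0.083530.
Pooled p̂ = (231+106)/(1976+1269) = 337/3245 = 0.103852.
SE = √(0.0930668 × 0.00129409) = 0.010974.
z = (0.116903 − 0.083530)/0.010974 = 0.033373/0.010974 = 3.041.
Two-sided p-value ≈ 2·Φ(−3.041) = 0.0024, so at α = 0.01 we reject H₀.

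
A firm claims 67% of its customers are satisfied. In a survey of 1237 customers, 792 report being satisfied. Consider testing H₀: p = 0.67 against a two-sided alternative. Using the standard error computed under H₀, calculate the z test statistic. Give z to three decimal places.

p̂ = 792/1237 ≈ 0.640259.
Under H₀, SE = √(0.67·0.33/1237) = √(0.000178739) = 0.013369.
z = (0.640259 − 0.67)/0.013369 = -0.029741/0.013369 = -2.225.
p-value = 2·P(Z > 2.225) ≈ 0.0261.

z = -2.225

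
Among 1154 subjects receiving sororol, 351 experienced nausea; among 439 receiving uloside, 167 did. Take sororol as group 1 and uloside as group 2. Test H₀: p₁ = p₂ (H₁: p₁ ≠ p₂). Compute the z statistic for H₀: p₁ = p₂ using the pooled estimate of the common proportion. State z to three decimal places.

p̂₁ = 351/1154 = 0.30416, p̂₂ = 167/439 = 0.38041.
Pooled p̂ = (351+167)/(1154+439) = 518/1593 = 0.32517.
SE = √(p̂(1−p̂)(1/n₁+1/n₂)) = √(0.32517·0.67483·0.00314446) = √(0.000690005) = 0.02627.
z = (0.30416 − 0.38041)/0.02627 = -0.07625/0.02627 = -2.903.

z = -2.903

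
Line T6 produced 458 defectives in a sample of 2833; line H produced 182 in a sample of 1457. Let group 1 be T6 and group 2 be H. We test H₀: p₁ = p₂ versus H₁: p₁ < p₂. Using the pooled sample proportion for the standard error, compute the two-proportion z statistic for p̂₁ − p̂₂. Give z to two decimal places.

p̂₁ = 458/2833 = 0.1617, p̂₂ = 182/1457 = 0.1249.
Pooled p̂ = (458+182)/(2833+1457) = 640/4290 = 0.1492.
SE = √(p̂(1−p̂)(1/n₁+1/n₂)) = √(0.1492·0.8508·0.00103932) = √(0.00013192) = 0.0115.
z = (0.1617 − 0.1249)/0.0115 = 0.0368/0.0115 = 3.20.
p-value = P(Z < 3.200) ≈ 0.9993.

z = 3.20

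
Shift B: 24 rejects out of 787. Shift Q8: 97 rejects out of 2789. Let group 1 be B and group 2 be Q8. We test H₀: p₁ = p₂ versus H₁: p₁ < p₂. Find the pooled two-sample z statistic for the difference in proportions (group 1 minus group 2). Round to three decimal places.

z = -0.587

p̂₁ = 24/787 = 0.030496, p̂₂ = 97/2789 = 0.034779.
Pooled p̂ = (24+97)/(787+2789) = 121/3576 = 0.033837.
SE = √(p̂(1−p̂)(1/n₁+1/n₂)) = √(0.033837·0.966163·0.0016292) = √(5.32614e-05) = 0.007298.
z = (0.030496 − 0.034779)/0.007298 = -0.004283/0.007298 = -0.587.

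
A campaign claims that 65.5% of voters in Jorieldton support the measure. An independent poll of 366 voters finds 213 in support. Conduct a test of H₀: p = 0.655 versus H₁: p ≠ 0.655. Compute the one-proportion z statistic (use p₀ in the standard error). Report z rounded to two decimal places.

z = -2.94

p̂ = 213/366 = 0.5820.
SE = √(p₀(1−p₀)/n) = √(0.22597/366) = 0.0248.
z = (0.5820 − 0.655)/0.0248 = -0.0730/0.0248 = -2.94.
p-value = 2·P(Z > 2.939) ≈ 0.0033.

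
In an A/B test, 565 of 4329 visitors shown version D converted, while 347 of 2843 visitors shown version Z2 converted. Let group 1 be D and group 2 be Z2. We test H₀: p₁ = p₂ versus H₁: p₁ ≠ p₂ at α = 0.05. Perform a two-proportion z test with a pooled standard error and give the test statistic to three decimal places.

z = 1.052

p̂₁ = 565/4329 ≈ 0.130515, p̂₂ = 347/2843 ≈ 0.122054.
Pooled p̂ = (565+347)/(4329+2843) = 912/7172 = 0.127161.
SE = √(p̂(1−p̂)(1/n₁+1/n₂)) = √(0.127161·0.872839·0.000582741) = √(6.46792e-05) = 0.008042.
z = (0.130515 − 0.122054)/0.008042 = 0.008461/0.008042 = 1.052.
p-value = 2·P(Z > 1.052) ≈ 0.2928. With α = 0.05, fail to reject H₀.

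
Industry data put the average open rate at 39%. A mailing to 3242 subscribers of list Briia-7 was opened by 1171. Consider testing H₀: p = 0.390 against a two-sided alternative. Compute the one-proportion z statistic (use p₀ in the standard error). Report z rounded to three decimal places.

p̂ = 1171/3242 = 0.361197.
Standard error under H₀: √(0.39×0.61/3242) = 0.008566.
z = (0.361197 − 0.39)/0.008566 = -0.028803/0.008566 = -3.362.

z = -3.362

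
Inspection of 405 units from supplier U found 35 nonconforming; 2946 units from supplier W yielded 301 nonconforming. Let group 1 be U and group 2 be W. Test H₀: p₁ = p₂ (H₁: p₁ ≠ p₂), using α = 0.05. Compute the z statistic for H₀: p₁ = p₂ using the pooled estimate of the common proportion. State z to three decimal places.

p̂₁ = 35/405 = 0.086420, p̂₂ = 301/2946 = 0.102172.
Pooled p̂ = (35+301)/(405+2946) = 336/3351 = 0.100269.
SE = √(0.0902148 × 0.00280858) = 0.015918.
z = (0.086420 − 0.102172)/0.015918 = -0.015752/0.015918 = -0.990.
Two-sided p-value ≈ 2·Φ(−0.990) = 0.3224; since p > α = 0.05, fail to reject H₀.

z = -0.990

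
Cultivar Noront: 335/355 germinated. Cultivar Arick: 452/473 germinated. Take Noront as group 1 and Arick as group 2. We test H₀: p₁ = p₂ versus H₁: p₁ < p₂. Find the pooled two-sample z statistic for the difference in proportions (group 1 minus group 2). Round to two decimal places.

p̂₁ = 335/355 ≈ 0.9437, p̂₂ = 452/473 ≈ 0.9556.
Pooled p̂ = (335+452)/(355+473) = 787/828 = 0.9505.
SE = √(0.047065 × 0.00493107) = 0.0152.
z = (0.9437 − 0.9556)/0.0152 = -0.0119/0.0152 = -0.78.

z = -0.78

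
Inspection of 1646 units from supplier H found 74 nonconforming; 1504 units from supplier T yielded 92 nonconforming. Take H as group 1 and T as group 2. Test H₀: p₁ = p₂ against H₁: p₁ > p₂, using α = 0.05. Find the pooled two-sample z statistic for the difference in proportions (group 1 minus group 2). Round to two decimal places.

p̂₁ = 74/1646 = 0.04496, p̂₂ = 92/1504 = 0.06117.
Pooled p̂ = (74+92)/(1646+1504) = 166/3150 = 0.05270.
SE = √(p̂(1−p̂)(1/n₁+1/n₂)) = √(0.05270·0.94730·0.00127243) = √(6.35212e-05) = 0.00797.
z = (0.04496 − 0.06117)/0.00797 = -0.01621/0.00797 = -2.03.
p-value = P(Z > -2.034) ≈ 0.9790. With α = 0.05, fail to reject H₀.

z = -2.03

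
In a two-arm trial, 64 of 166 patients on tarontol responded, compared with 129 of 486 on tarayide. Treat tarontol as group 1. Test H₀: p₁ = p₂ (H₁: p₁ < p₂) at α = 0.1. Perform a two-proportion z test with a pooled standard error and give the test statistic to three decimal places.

p̂₁ = 64/166 = 0.38554, p̂₂ = 129/486 = 0.26543.
Pooled p̂ = (64+129)/(166+486) = 193/652 = 0.29601.
SE = √(0.208389 × 0.00808171) = 0.04104.
z = (0.38554 − 0.26543)/0.04104 = 0.12011/0.04104 = 2.927.
p-value = P(Z < 2.927) ≈ 0.9983; since p > α = 0.1, fail to reject H₀.

z = 2.927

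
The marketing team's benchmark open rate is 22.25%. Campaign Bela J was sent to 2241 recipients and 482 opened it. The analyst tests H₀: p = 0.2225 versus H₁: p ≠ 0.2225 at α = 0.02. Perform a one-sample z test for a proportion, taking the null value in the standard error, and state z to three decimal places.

p̂ = 482/2241 = 0.21508.
Under H₀, SE = √(0.2225·0.7775/2241) = √(7.71949e-05) = 0.00879.
z = (0.21508 − 0.2225)/0.00879 = -0.00742/0.00879 = -0.844.
p-value = 2·P(Z > 0.844) ≈ 0.3985, so at α = 0.02 we fail to reject H₀.

z = -0.844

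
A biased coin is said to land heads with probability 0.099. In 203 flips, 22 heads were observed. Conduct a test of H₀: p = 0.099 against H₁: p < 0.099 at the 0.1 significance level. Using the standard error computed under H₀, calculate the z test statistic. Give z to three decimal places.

z = 0.447

p̂ = 22/203 ≈ 0.10837.
SE = √(p₀(1−p₀)/n) = √(0.089199/203) = 0.02096.
z = (0.10837 − 0.099)/0.02096 = 0.00937/0.02096 = 0.447.
p-value = P(Z < 0.447) ≈ 0.6726; since p > α = 0.1, fail to reject H₀.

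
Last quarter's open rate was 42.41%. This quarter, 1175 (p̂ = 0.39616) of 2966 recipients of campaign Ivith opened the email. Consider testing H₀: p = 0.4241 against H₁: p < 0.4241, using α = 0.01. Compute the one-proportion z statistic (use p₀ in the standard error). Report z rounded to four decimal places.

p̂ = 1175/2966 ≈ 0.3961564.
Under H₀, SE = √(0.4241·0.5759/2966) = √(8.23463e-05) = 0.0090745.
z = (0.3961564 − 0.4241)/0.0090745 = -0.0279436/0.0090745 = -3.0794.
p-value = P(Z < -3.079) ≈ 0.0010, so at α = 0.01 we reject H₀.

z = -3.0794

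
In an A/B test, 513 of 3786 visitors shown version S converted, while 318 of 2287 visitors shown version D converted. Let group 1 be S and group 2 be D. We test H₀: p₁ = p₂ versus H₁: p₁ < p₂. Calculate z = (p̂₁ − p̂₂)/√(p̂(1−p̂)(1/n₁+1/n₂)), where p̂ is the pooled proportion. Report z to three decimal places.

z = -0.390

p̂₁ = 513/3786 ≈ 0.13550, p̂₂ = 318/2287 ≈ 0.13905.
Pooled p̂ = (513+318)/(3786+2287) = 831/6073 = 0.13684.
SE = √(0.118111 × 0.000701385) = 0.00910.
z = (0.13550 − 0.13905)/0.00910 = -0.00355/0.00910 = -0.390.
p-value = P(Z < -0.390) ≈ 0.3484.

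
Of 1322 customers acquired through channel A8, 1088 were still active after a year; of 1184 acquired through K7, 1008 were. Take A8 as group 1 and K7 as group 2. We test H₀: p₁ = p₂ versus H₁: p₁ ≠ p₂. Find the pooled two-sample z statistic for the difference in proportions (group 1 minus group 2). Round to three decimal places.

z = -1.916

p̂₁ = 1088/1322 = 0.82300, p̂₂ = 1008/1184 = 0.85135.
Pooled p̂ = (1088+1008)/(1322+1184) = 2096/2506 = 0.83639.
SE = √(p̂(1−p̂)(1/n₁+1/n₂)) = √(0.83639·0.16361·0.00160102) = √(0.000219084) = 0.01480.
z = (0.82300 − 0.85135)/0.01480 = -0.02835/0.01480 = -1.916.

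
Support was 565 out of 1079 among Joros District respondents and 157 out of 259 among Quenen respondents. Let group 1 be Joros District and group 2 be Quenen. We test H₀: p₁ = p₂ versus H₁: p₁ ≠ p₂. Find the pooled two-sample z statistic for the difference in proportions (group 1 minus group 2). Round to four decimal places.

p̂₁ = 565/1079 ≈ 0.523633, p̂₂ = 157/259 ≈ 0.606178.
Pooled p̂ = (565+157)/(1079+259) = 722/1338 = 0.539611.
SE = √(0.248431 × 0.00478779) = 0.034488.
z = (0.523633 − 0.606178)/0.034488 = -0.082545/0.034488 = -2.3934.
Two-sided p-value ≈ 2·Φ(−2.393) = 0.0167.

z = -2.3934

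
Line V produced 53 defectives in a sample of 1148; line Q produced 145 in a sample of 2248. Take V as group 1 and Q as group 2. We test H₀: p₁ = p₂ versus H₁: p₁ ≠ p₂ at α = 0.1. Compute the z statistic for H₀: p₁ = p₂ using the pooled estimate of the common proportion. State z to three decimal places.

z = -2.157

p̂₁ = 53/1148 = 0.046167, p̂₂ = 145/2248 = 0.064502.
Pooled p̂ = (53+145)/(1148+2248) = 198/3396 = 0.058304.
SE = √(0.0549045 × 0.00131592) = 0.008500.
z = (0.046167 − 0.064502)/0.008500 = -0.018335/0.008500 = -2.157.
Two-sided p-value ≈ 2·Φ(−2.157) = 0.0310, so at α = 0.1 we reject H₀.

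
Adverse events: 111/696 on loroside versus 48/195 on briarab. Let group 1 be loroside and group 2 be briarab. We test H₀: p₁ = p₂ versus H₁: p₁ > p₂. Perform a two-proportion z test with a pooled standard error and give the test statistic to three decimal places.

p̂₁ = 111/696 ≈ 0.15948, p̂₂ = 48/195 ≈ 0.24615.
Pooled p̂ = (111+48)/(696+195) = 159/891 = 0.17845.
SE = √(0.146606 × 0.00656499) = 0.03102.
z = (0.15948 − 0.24615)/0.03102 = -0.08667/0.03102 = -2.794.
p-value = P(Z > -2.794) ≈ 0.9974.

z = -2.794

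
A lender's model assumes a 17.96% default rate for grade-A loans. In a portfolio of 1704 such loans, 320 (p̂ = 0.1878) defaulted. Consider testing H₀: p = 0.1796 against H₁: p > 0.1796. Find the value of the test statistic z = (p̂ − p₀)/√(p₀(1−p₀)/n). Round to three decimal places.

p̂ = 320/1704 ≈ 0.18779.
Under H₀, SE = √(0.1796·0.8204/1704) = √(8.64694e-05) = 0.00930.
z = (0.18779 − 0.1796)/0.00930 = 0.00819/0.00930 = 0.881.
p-value = P(Z > 0.881) ≈ 0.1891.

z = 0.881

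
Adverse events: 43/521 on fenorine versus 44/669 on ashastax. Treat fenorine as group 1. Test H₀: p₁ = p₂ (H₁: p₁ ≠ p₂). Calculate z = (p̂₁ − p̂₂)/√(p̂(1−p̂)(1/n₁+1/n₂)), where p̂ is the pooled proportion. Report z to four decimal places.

z = 1.1021

p̂₁ = 43/521 = 0.0825336, p̂₂ = 44/669 = 0.0657698.
Pooled p̂ = (43+44)/(521+669) = 87/1190 = 0.0731092.
SE = √(p̂(1−p̂)(1/n₁+1/n₂)) = √(0.0731092·0.9268908·0.00341415) = √(0.000231358) = 0.0152104.
z = (0.0825336 − 0.0657698)/0.0152104 = 0.0167638/0.0152104 = 1.1021.
p-value = 2·P(Z > 1.102) ≈ 0.2704.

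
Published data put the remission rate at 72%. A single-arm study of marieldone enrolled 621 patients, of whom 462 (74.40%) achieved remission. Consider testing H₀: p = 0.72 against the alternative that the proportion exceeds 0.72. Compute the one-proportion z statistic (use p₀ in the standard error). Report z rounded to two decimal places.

p̂ = 462/621 ≈ 0.7440.
Under H₀, SE = √(0.72·0.28/621) = √(0.000324638) = 0.0180.
z = (0.7440 − 0.72)/0.0180 = 0.0240/0.0180 = 1.33.
p-value = P(Z > 1.330) ≈ 0.0918.

z = 1.33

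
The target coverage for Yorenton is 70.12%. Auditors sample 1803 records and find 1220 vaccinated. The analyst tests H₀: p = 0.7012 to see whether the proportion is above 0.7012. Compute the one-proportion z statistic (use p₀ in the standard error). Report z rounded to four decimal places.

p̂ = 1220/1803 = 0.676650.
SE = √(p₀(1−p₀)/n) = √(0.20952/1803) = 0.010780.
z = (0.676650 − 0.7012)/0.010780 = -0.024550/0.010780 = -2.2774.
p-value = P(Z > -2.277) ≈ 0.9886.

z = -2.2774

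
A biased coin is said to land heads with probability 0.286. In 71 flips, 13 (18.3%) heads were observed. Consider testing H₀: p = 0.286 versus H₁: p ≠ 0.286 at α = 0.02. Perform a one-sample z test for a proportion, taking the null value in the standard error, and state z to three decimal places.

p̂ = 13/71 ≈ 0.18310.
Standard error under H₀: √(0.286×0.714/71) = 0.05363.
z = (0.18310 − 0.286)/0.05363 = -0.10290/0.05363 = -1.919.
Two-sided p-value ≈ 2·Φ(−1.919) = 0.0550. With α = 0.02, fail to reject H₀.

z = -1.919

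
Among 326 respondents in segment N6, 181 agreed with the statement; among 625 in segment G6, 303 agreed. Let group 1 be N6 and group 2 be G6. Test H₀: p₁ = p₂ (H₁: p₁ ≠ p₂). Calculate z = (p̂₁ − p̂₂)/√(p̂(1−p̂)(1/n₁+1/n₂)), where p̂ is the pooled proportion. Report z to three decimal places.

z = 2.062

p̂₁ = 181/326 ≈ 0.55521, p̂₂ = 303/625 ≈ 0.48480.
Pooled p̂ = (181+303)/(326+625) = 484/951 = 0.50894.
SE = √(0.24992 × 0.00466748) = 0.03415.
z = (0.55521 − 0.48480)/0.03415 = 0.07041/0.03415 = 2.062.
p-value = 2·P(Z > 2.062) ≈ 0.0392.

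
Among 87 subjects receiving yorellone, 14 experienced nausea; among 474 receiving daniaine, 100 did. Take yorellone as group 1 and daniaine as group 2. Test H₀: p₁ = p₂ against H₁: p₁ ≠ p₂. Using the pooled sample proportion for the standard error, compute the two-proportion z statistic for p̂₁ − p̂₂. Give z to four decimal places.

z = -1.0664

p̂₁ = 14/87 ≈ 0.160920, p̂₂ = 100/474 ≈ 0.210970.
Pooled p̂ = (14+100)/(87+474) = 114/561 = 0.203209.
SE = √(p̂(1−p̂)(1/n₁+1/n₂)) = √(0.203209·0.796791·0.013604) = √(0.00220268) = 0.046933.
z = (0.160920 − 0.210970)/0.046933 = -0.050050/0.046933 = -1.0664.
p-value = 2·P(Z > 1.066) ≈ 0.2862.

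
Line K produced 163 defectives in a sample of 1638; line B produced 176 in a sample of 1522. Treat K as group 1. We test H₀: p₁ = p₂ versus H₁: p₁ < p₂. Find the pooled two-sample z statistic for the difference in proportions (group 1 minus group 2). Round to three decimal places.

z = -1.464

p̂₁ = 163/1638 ≈ 0.09951, p̂₂ = 176/1522 ≈ 0.11564.
Pooled p̂ = (163+176)/(1638+1522) = 339/3160 = 0.10728.
SE = √(0.0957698 × 0.00126753) = 0.01102.
z = (0.09951 − 0.11564)/0.01102 = -0.01613/0.01102 = -1.464.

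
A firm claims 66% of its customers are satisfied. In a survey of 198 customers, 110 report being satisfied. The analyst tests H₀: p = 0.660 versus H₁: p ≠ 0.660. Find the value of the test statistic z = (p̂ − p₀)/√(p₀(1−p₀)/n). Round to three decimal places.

z = -3.102

p̂ = 110/198 ≈ 0.55556.
Standard error under H₀: √(0.66×0.34/198) = 0.03367.
z = (0.55556 − 0.66)/0.03367 = -0.10444/0.03367 = -3.102.
Two-sided p-value ≈ 2·Φ(−3.102) = 0.0019.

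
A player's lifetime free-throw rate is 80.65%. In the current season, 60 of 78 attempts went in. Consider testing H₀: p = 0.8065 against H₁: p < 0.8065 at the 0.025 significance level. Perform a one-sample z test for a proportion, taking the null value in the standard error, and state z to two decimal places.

z = -0.83

p̂ = 60/78 = 0.7692.
Standard error under H₀: √(0.8065×0.1935/78) = 0.0447.
z = (0.7692 − 0.8065)/0.0447 = -0.0373/0.0447 = -0.83.
p-value = P(Z < -0.833) ≈ 0.2024; since p > α = 0.025, fail to reject H₀.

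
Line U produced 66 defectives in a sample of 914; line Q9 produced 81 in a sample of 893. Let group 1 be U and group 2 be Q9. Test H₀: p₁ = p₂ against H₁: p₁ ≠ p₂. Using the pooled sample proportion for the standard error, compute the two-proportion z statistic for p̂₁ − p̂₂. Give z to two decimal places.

z = -1.44

p̂₁ = 66/914 ≈ 0.07221, p̂₂ = 81/893 ≈ 0.09071.
Pooled p̂ = (66+81)/(914+893) = 147/1807 = 0.08135.
SE = √(0.0747324 × 0.00221391) = 0.01286.
z = (0.07221 − 0.09071)/0.01286 = -0.01850/0.01286 = -1.44.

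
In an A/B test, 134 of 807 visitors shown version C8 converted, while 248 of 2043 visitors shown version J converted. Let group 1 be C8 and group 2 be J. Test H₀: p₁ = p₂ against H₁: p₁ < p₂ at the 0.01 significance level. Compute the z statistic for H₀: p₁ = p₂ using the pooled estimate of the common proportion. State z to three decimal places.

z = 3.153

p̂₁ = 134/807 = 0.166047, p̂₂ = 248/2043 = 0.121390.
Pooled p̂ = (134+248)/(807+2043) = 382/2850 = 0.134035.
SE = √(p̂(1−p̂)(1/n₁+1/n₂)) = √(0.134035·0.865965·0.00172863) = √(0.000200642) = 0.014165.
z = (0.166047 − 0.121390)/0.014165 = 0.044657/0.014165 = 3.153.
p-value = P(Z < 3.153) ≈ 0.9992. With α = 0.01, fail to reject H₀.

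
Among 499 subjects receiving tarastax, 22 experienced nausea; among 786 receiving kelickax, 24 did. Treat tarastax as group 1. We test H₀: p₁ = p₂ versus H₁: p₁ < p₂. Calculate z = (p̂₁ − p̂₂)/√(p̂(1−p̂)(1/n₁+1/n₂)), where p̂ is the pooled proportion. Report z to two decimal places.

p̂₁ = 22/499 = 0.044088, p̂₂ = 24/786 = 0.030534.
Pooled p̂ = (22+24)/(499+786) = 46/1285 = 0.035798.
SE = √(0.0345162 × 0.00327627) = 0.010634.
z = (0.044088 − 0.030534)/0.010634 = 0.013554/0.010634 = 1.27.

z = 1.27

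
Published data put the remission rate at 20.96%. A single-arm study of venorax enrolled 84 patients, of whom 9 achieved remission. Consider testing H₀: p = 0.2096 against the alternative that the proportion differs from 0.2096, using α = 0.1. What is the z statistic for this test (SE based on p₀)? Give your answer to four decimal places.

p̂ = 9/84 ≈ 0.107143.
SE = √(p₀(1−p₀)/n) = √(0.16567/84) = 0.044410.
z = (0.107143 − 0.2096)/0.044410 = -0.102457/0.044410 = -2.3071.
p-value = 2·P(Z > 2.307) ≈ 0.0211. With α = 0.1, reject H₀.

z = -2.3071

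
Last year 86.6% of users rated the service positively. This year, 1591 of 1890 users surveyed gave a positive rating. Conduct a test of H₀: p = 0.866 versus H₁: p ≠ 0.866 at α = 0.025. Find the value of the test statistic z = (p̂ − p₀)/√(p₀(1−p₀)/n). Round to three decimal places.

p̂ = 1591/1890 = 0.8417989.
Standard error under H₀: √(0.866×0.134/1890) = 0.0078357.
z = (0.8417989 − 0.866)/0.0078357 = -0.0242011/0.0078357 = -3.089.
p-value = 2·P(Z > 3.089) ≈ 0.0020; since p < α = 0.025, reject H₀.

z = -3.089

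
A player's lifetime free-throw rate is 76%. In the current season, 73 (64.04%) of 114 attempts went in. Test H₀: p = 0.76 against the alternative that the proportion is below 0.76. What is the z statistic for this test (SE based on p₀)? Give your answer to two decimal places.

z = -2.99

p̂ = 73/114 = 0.6404.
SE = √(p₀(1−p₀)/n) = √(0.1824/114) = 0.0400.
z = (0.6404 − 0.76)/0.0400 = -0.1196/0.0400 = -2.99.
p-value = P(Z < -2.991) ≈ 0.0014.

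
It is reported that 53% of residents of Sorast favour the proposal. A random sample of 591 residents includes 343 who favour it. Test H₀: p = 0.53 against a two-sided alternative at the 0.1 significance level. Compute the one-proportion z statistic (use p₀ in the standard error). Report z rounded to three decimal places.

z = 2.454

p̂ = 343/591 ≈ 0.580372.
Standard error under H₀: √(0.53×0.47/591) = 0.020530.
z = (0.580372 − 0.53)/0.020530 = 0.050372/0.020530 = 2.454.
Two-sided p-value ≈ 2·Φ(−2.454) = 0.0141, so at α = 0.1 we reject H₀.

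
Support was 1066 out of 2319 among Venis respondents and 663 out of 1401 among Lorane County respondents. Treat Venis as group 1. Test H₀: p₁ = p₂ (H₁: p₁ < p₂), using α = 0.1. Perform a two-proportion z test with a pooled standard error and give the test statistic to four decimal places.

p̂₁ = 1066/2319 = 0.459681, p̂₂ = 663/1401 = 0.473233.
Pooled p̂ = (1066+663)/(2319+1401) = 1729/3720 = 0.464785.
SE = √(p̂(1−p̂)(1/n₁+1/n₂)) = √(0.464785·0.535215·0.001145) = √(0.000284829) = 0.016877.
z = (0.459681 − 0.473233)/0.016877 = -0.013552/0.016877 = -0.8030.
p-value = P(Z < -0.803) ≈ 0.2110; since p > α = 0.1, fail to reject H₀.

z = -0.8030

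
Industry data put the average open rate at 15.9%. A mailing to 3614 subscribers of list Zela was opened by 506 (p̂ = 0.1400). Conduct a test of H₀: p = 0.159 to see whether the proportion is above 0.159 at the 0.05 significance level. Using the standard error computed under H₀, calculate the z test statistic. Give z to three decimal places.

p̂ = 506/3614 ≈ 0.140011.
Under H₀, SE = √(0.159·0.841/3614) = √(3.70003e-05) = 0.006083.
z = (0.140011 − 0.159)/0.006083 = -0.018989/0.006083 = -3.122.
p-value = P(Z > -3.122) ≈ 0.9991, so at α = 0.05 we fail to reject H₀.

z = -3.122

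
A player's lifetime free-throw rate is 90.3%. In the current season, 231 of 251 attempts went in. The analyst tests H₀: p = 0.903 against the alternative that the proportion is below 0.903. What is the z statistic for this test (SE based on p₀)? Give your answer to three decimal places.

z = 0.927

p̂ = 231/251 = 0.92032.
Standard error under H₀: √(0.903×0.097/251) = 0.01868.
z = (0.92032 − 0.903)/0.01868 = 0.01732/0.01868 = 0.927.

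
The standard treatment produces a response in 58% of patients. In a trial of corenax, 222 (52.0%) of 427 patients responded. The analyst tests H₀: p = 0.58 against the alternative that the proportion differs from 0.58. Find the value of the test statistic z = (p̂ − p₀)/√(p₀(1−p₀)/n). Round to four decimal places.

z = -2.5160

p̂ = 222/427 = 0.519906.
Under H₀, SE = √(0.58·0.42/427) = √(0.000570492) = 0.023885.
z = (0.519906 − 0.58)/0.023885 = -0.060094/0.023885 = -2.5160.
p-value = 2·P(Z > 2.516) ≈ 0.0119.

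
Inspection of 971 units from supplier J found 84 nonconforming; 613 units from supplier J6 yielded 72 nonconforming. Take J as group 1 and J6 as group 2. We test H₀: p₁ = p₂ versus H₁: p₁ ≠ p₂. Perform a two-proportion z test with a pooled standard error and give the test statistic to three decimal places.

z = -2.013

p̂₁ = 84/971 = 0.086509, p̂₂ = 72/613 = 0.117455.
Pooled p̂ = (84+72)/(971+613) = 156/1584 = 0.098485.
SE = √(0.0887856 × 0.00266119) = 0.015371.
z = (0.086509 − 0.117455)/0.015371 = -0.030946/0.015371 = -2.013.
p-value = 2·P(Z > 2.013) ≈ 0.0441.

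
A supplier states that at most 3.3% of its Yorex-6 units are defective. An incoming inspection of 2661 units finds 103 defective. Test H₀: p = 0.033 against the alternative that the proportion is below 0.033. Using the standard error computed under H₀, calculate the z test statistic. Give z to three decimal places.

p̂ = 103/2661 ≈ 0.038707.
Standard error under H₀: √(0.033×0.967/2661) = 0.003463.
z = (0.038707 − 0.033)/0.003463 = 0.005707/0.003463 = 1.648.
p-value = P(Z < 1.648) ≈ 0.9503.

z = 1.648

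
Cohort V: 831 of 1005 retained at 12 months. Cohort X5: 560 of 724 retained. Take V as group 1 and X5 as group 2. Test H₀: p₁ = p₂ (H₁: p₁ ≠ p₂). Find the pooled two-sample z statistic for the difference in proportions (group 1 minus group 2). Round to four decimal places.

p̂₁ = 831/1005 = 0.826866, p̂₂ = 560/724 = 0.773481.
Pooled p̂ = (831+560)/(1005+724) = 1391/1729 = 0.804511.
SE = √(p̂(1−p̂)(1/n₁+1/n₂)) = √(0.804511·0.195489·0.00237624) = √(0.000373718) = 0.019332.
z = (0.826866 − 0.773481)/0.019332 = 0.053385/0.019332 = 2.7615.
Two-sided p-value ≈ 2·Φ(−2.762) = 0.0058.

z = 2.7615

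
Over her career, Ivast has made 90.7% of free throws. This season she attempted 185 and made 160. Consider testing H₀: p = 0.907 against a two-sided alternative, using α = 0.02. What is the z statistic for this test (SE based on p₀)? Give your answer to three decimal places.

p̂ = 160/185 ≈ 0.864865.
SE = √(p₀(1−p₀)/n) = √(0.084351/185) = 0.021353.
z = (0.864865 − 0.907)/0.021353 = -0.042135/0.021353 = -1.973.
p-value = 2·P(Z > 1.973) ≈ 0.0485. With α = 0.02, fail to reject H₀.

z = -1.973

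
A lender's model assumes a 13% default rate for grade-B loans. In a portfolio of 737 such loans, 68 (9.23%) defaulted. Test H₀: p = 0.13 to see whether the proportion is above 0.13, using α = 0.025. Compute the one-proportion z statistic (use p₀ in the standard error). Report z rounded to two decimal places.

p̂ = 68/737 ≈ 0.09227.
SE = √(p₀(1−p₀)/n) = √(0.1131/737) = 0.01239.
z = (0.09227 − 0.13)/0.01239 = -0.03773/0.01239 = -3.05.
p-value = P(Z > -3.046) ≈ 0.9988. With α = 0.025, fail to reject H₀.

z = -3.05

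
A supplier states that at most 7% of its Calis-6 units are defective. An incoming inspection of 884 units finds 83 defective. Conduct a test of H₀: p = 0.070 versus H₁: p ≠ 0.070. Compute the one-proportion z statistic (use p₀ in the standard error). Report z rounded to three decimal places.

p̂ = 83/884 = 0.09389.
Standard error under H₀: √(0.07×0.93/884) = 0.00858.
z = (0.09389 − 0.07)/0.00858 = 0.02389/0.00858 = 2.784.

z = 2.784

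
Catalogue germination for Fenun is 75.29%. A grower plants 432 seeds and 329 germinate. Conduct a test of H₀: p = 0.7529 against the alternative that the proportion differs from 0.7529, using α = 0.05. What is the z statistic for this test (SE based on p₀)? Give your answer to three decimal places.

z = 0.418

p̂ = 329/432 = 0.76157.
SE = √(p₀(1−p₀)/n) = √(0.18604/432) = 0.02075.
z = (0.76157 − 0.7529)/0.02075 = 0.00867/0.02075 = 0.418.
Two-sided p-value ≈ 2·Φ(−0.418) = 0.6760; since p > α = 0.05, fail to reject H₀.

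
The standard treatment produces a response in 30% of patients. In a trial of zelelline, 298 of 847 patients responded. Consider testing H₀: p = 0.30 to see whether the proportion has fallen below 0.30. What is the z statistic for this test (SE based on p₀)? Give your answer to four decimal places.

p̂ = 298/847 = 0.351830.
SE = √(p₀(1−p₀)/n) = √(0.21/847) = 0.015746.
z = (0.351830 − 0.3)/0.015746 = 0.051830/0.015746 = 3.2916.

z = 3.2916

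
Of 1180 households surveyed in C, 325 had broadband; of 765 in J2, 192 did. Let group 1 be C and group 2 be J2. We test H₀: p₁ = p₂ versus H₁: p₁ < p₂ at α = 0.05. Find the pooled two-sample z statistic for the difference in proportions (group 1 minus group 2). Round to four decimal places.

z = 1.1920

p̂₁ = 325/1180 ≈ 0.275424, p̂₂ = 192/765 ≈ 0.250980.
Pooled p̂ = (325+192)/(1180+765) = 517/1945 = 0.265810.
SE = √(0.195155 × 0.00215465) = 0.020506.
z = (0.275424 − 0.250980)/0.020506 = 0.024444/0.020506 = 1.1920.
p-value = P(Z < 1.192) ≈ 0.8834. With α = 0.05, fail to reject H₀.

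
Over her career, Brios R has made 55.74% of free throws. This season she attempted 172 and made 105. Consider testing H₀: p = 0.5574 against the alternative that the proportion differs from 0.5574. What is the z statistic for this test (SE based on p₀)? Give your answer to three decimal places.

p̂ = 105/172 ≈ 0.61047.
Under H₀, SE = √(0.5574·0.4426/172) = √(0.00143433) = 0.03787.
z = (0.61047 − 0.5574)/0.03787 = 0.05307/0.03787 = 1.401.
p-value = 2·P(Z > 1.401) ≈ 0.1612.

z = 1.401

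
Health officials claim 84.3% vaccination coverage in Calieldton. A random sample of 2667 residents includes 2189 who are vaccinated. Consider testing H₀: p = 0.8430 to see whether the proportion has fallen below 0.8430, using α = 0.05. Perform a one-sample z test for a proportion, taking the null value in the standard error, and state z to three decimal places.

p̂ = 2189/2667 ≈ 0.820772.
Standard error under H₀: √(0.843×0.157/2667) = 0.007045.
z = (0.820772 − 0.843)/0.007045 = -0.022228/0.007045 = -3.155.
p-value = P(Z < -3.155) ≈ 0.0008; since p < α = 0.05, reject H₀.

z = -3.155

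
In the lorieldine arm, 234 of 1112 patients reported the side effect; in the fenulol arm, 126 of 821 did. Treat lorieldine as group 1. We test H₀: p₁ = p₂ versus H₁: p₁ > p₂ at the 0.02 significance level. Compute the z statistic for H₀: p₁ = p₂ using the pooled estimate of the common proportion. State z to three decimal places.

p̂₁ = 234/1112 = 0.21043, p̂₂ = 126/821 = 0.15347.
Pooled p̂ = (234+126)/(1112+821) = 360/1933 = 0.18624.
SE = √(p̂(1−p̂)(1/n₁+1/n₂)) = √(0.18624·0.81376·0.00211731) = √(0.000320886) = 0.01791.
z = (0.21043 − 0.15347)/0.01791 = 0.05696/0.01791 = 3.180.
p-value = P(Z > 3.180) ≈ 0.0007. With α = 0.02, reject H₀.

z = 3.180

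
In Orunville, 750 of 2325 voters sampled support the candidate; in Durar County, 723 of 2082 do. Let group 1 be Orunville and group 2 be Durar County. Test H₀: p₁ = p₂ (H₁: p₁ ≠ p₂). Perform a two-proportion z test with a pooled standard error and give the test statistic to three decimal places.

p̂₁ = 750/2325 = 0.32258, p̂₂ = 723/2082 = 0.34726.
Pooled p̂ = (750+723)/(2325+2082) = 1473/4407 = 0.33424.
SE = √(0.222524 × 0.000910415) = 0.01423.
z = (0.32258 − 0.34726)/0.01423 = -0.02468/0.01423 = -1.734.

z = -1.734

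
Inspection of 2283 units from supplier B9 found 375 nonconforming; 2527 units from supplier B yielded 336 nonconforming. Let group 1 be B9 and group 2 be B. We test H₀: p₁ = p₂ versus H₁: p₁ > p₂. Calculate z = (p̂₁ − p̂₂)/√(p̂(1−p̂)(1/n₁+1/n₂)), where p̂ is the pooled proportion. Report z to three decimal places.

z = 3.054

p̂₁ = 375/2283 = 0.16426, p̂₂ = 336/2527 = 0.13296.
Pooled p̂ = (375+336)/(2283+2527) = 711/4810 = 0.14782.
SE = √(p̂(1−p̂)(1/n₁+1/n₂)) = √(0.14782·0.85218·0.000833746) = √(0.000105025) = 0.01025.
z = (0.16426 − 0.13296)/0.01025 = 0.03130/0.01025 = 3.054.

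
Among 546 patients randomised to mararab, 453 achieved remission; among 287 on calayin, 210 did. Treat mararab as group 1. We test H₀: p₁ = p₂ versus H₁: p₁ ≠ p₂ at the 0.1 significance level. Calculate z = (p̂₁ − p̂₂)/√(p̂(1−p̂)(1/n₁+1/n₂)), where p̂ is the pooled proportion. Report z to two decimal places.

z = 3.33

p̂₁ = 453/546 ≈ 0.8297, p̂₂ = 210/287 ≈ 0.7317.
Pooled p̂ = (453+210)/(546+287) = 663/833 = 0.7959.
SE = √(p̂(1−p̂)(1/n₁+1/n₂)) = √(0.7959·0.2041·0.00531582) = √(0.000863461) = 0.0294.
z = (0.8297 − 0.7317)/0.0294 = 0.0980/0.0294 = 3.33.
p-value = 2·P(Z > 3.334) ≈ 0.0009, so at α = 0.1 we reject H₀.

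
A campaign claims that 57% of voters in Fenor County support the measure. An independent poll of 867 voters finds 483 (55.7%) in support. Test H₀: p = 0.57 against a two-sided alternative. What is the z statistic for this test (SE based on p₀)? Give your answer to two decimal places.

p̂ = 483/867 = 0.5571.
Standard error under H₀: √(0.57×0.43/867) = 0.0168.
z = (0.5571 − 0.57)/0.0168 = -0.0129/0.0168 = -0.77.

z = -0.77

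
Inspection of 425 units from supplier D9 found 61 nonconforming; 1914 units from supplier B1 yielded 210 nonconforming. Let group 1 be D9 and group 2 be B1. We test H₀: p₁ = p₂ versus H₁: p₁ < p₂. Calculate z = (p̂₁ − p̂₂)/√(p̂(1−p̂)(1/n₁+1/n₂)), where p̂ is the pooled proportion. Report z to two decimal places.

z = 1.97

p̂₁ = 61/425 ≈ 0.1435, p̂₂ = 210/1914 ≈ 0.1097.
Pooled p̂ = (61+210)/(425+1914) = 271/2339 = 0.1159.
SE = √(0.102438 × 0.00287541) = 0.0172.
z = (0.1435 − 0.1097)/0.0172 = 0.0338/0.0172 = 1.97.
p-value = P(Z < 1.970) ≈ 0.9756.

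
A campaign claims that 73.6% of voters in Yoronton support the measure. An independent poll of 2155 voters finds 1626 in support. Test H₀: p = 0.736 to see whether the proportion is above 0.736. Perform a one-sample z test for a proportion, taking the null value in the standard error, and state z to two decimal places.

z = 1.95

p̂ = 1626/2155 = 0.7545.
Under H₀, SE = √(0.736·0.264/2155) = √(9.01643e-05) = 0.0095.
z = (0.7545 − 0.736)/0.0095 = 0.0185/0.0095 = 1.95.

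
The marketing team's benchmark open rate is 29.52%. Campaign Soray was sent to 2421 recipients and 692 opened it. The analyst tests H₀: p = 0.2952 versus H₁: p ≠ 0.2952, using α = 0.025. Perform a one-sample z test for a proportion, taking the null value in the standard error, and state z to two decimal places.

z = -1.01

p̂ = 692/2421 ≈ 0.2858.
Under H₀, SE = √(0.2952·0.7048/2421) = √(8.59384e-05) = 0.0093.
z = (0.2858 − 0.2952)/0.0093 = -0.0094/0.0093 = -1.01.
Two-sided p-value ≈ 2·Φ(−1.011) = 0.3123. With α = 0.025, fail to reject H₀.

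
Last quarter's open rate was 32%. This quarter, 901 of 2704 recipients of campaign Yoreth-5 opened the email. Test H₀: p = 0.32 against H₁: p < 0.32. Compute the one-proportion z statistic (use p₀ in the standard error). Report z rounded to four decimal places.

p̂ = 901/2704 = 0.3332101.
Standard error under H₀: √(0.32×0.68/2704) = 0.0089707.
z = (0.3332101 − 0.32)/0.0089707 = 0.0132101/0.0089707 = 1.4726.
p-value = P(Z < 1.473) ≈ 0.9296.

z = 1.4726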